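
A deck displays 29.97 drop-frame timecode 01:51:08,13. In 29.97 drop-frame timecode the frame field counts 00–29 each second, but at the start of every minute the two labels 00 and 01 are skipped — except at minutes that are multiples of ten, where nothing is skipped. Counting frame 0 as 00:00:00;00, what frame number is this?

Complete 10-minute blocks: 11, each 17982 frames → 197802.
Remaining 1 whole minute in the current block: 1800 + 0 × 1798 = 1800 frames.
Within the current minute: 8 × 30 + 13 − 2 = 251 (labels ;00/;01 skipped at this minute). Total = 197802 + 1800 + 251 = 199853.

199853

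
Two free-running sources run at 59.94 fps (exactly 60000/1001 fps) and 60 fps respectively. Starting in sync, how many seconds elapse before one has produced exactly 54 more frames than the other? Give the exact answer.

900.9 seconds

The gap grows by |60 − 60000/1001| = 60/1001 frames per second.
Time for a 54-frame gap: 54 ÷ (60/1001) = 900.9 s.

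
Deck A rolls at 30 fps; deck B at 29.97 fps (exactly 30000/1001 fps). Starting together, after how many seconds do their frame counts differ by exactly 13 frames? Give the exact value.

13013/30 seconds

The gap grows by |30000/1001 − 30| = 30/1001 frames per second.
Time for a 13-frame gap: 13 ÷ (30/1001) = 13013/30 s.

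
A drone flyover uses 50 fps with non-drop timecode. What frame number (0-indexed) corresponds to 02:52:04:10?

Total seconds to the label: (2 × 3600 + 52 × 60 + 4) = 10324.
Frame index = 10324 × 50 + 10 = 516210.

516210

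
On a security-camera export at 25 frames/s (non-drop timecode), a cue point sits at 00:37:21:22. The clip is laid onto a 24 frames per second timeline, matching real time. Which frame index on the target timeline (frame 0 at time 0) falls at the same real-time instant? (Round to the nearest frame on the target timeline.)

Source frame index: (0×3600 + 37×60 + 21) × 25 + 22 = 56047.
Real time: 56047 / (25) = 56047/25 s.
Target frame: (56047/25) × (24) = 1345128/25 ≈ 53805.120 → 53805.

frame 53805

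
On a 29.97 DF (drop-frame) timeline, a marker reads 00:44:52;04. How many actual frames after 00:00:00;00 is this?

As if non-drop at 30 labels/s: (0 × 3600 + 44 × 60 + 52) × 30 + 4 = 80764.
Minute boundaries passed: 44; those not divisible by 10: 44 − 4 = 40; dropped labels = 2 × 40 = 80.
Actual frame index = 80764 − 80 = 80684.

80684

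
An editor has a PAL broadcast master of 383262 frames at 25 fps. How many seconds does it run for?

Running time = 383262 / (25) = 15330.48 s.

15330.48 seconds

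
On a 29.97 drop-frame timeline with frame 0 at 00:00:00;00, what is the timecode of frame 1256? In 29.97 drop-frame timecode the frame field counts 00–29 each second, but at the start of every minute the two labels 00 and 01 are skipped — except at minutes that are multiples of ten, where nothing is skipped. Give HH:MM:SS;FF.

00:00:41;26

Each 10-minute DF block holds 10 × 60 × 30 − 9 × 2 = 17982 frames. 1256 ÷ 17982 → 0 full blocks, remainder 1256.
Within the partial block the first minute is 1800 frames and each further minute 1798, so 0 further minute boundaries passed. Total skipped labels = 18 × 0 + 2 × 0 = 0.
Non-drop label index = 1256 + 0 = 1256; at 30 labels/s that is 00:00:41:26, i.e. DF 00:00:41;26.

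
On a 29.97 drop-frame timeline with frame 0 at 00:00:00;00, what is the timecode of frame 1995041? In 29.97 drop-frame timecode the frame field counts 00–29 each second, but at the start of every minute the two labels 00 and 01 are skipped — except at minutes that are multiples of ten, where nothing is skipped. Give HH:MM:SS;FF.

18:29:27;29

Ten DF minutes hold 17982 frames, so frame 1995041 lies in block 110 (frames 1978020–1996001) with 17021 frames into that block.
The block's first minute is 1800 frames and the rest 1798 each; 17021 frames reaches minute 9, so 110 × 18 + 9 × 2 = 1998 labels have been skipped so far.
Adding those back, label number 1995041 + 1998 = 1997039 at 30 labels/s is 66567 s + 29 f = 18 h 29 min 27 s frame 29, i.e. 18:29:27;29.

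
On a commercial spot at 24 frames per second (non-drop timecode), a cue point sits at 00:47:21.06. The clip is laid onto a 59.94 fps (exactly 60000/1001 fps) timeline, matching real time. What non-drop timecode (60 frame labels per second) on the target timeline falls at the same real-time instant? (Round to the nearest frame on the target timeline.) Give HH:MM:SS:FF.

Source frame index: (0×3600 + 47×60 + 21) × 24 + 6 = 68190.
Real time: 68190 / (24) = 11365/4 s.
Target frame: (11365/4) × (60000/1001) = 170475000/1001 ≈ 170304.695 → 170305.
At 60 labels/s: frame 170305 → 00:47:18:25.

00:47:18:25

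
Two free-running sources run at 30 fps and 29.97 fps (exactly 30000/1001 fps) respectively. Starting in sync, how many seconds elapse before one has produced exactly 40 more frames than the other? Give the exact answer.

4004/3 seconds

The gap grows by |30000/1001 − 30| = 30/1001 frames per second.
Time for a 40-frame gap: 40 ÷ (30/1001) = 4004/3 s.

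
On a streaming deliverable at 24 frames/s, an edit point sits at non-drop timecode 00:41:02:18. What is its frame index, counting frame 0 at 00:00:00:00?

59106

Total seconds to the label: (0 × 3600 + 41 × 60 + 2) = 2462.
Frame index = 2462 × 24 + 18 = 59106.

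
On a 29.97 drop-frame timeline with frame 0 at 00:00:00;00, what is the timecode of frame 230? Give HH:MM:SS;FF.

Each 10-minute DF block holds 10 × 60 × 30 − 9 × 2 = 17982 frames. 230 ÷ 17982 → 0 full blocks, remainder 230.
Within the partial block the first minute is 1800 frames and each further minute 1798, so 0 further minute boundaries passed. Total skipped labels = 18 × 0 + 2 × 0 = 0.
Non-drop label index = 230 + 0 = 230; at 30 labels/s that is 00:00:07:20, i.e. DF 00:00:07;20.

00:00:07;20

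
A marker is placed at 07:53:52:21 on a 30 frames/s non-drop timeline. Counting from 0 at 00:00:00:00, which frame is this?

Total seconds to the label: (7 × 3600 + 53 × 60 + 52) = 28432.
Frame index = 28432 × 30 + 21 = 852981.

852981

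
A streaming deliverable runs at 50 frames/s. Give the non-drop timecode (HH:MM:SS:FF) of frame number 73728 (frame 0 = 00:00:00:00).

00:24:34:28

73728 ÷ 50 = 1474 full seconds, remainder 28 frames.
1474 s = 0 h 24 min 34 s.
Timecode: 00:24:34:28.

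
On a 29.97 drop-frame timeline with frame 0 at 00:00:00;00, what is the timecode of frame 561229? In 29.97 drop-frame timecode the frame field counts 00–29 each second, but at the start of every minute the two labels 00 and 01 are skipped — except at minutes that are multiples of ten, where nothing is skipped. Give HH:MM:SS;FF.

Ten DF minutes hold 17982 frames, so frame 561229 lies in block 31 (frames 557442–575423) with 3787 frames into that block.
The block's first minute is 1800 frames and the rest 1798 each; 3787 frames reaches minute 2, so 31 × 18 + 2 × 2 = 562 labels have been skipped so far.
Adding those back, label number 561229 + 562 = 561791 at 30 labels/s is 18726 s + 11 f = 5 h 12 min 6 s frame 11, i.e. 05:12:06;11.

05:12:06;11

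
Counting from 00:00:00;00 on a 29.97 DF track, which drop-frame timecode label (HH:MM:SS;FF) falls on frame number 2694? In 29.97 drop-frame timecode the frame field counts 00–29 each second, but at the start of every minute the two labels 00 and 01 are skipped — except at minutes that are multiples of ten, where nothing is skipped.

00:01:29;26

Ten DF minutes hold 17982 frames, so frame 2694 lies in block 0 (frames 0–17981) with 2694 frames into that block.
The block's first minute is 1800 frames and the rest 1798 each; 2694 frames reaches minute 1, so 0 × 18 + 1 × 2 = 2 labels have been skipped so far.
Adding those back, label number 2694 + 2 = 2696 at 30 labels/s is 89 s + 26 f = 0 h 1 min 29 s frame 26, i.e. 00:01:29;26.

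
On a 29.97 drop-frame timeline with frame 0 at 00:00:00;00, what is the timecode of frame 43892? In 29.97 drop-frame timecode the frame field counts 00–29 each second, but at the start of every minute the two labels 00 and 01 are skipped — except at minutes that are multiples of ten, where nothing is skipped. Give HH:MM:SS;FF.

Ten DF minutes hold 17982 frames, so frame 43892 lies in block 2 (frames 35964–53945) with 7928 frames into that block.
The block's first minute is 1800 frames and the rest 1798 each; 7928 frames reaches minute 4, so 2 × 18 + 4 × 2 = 44 labels have been skipped so far.
Adding those back, label number 43892 + 44 = 43936 at 30 labels/s is 1464 s + 16 f = 0 h 24 min 24 s frame 16, i.e. 00:24:24;16.

00:24:24;16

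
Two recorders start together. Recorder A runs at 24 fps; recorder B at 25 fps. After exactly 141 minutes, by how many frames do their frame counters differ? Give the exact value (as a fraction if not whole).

8460 frames

141 min = 8460 s.
A emits 24 × 8460 = 203040 frames; B emits 25 × 8460 = 211500.
Difference = 8460 frames; B is ahead of A.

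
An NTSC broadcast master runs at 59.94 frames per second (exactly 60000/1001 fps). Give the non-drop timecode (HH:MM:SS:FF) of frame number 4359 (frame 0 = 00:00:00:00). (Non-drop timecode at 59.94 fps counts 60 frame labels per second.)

4359 ÷ 60 = 72 full seconds, remainder 39 frames.
72 s = 0 h 1 min 12 s.
Timecode: 00:01:12:39.

00:01:12:39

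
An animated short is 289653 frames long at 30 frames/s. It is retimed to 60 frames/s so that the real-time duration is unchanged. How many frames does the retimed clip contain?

Target frames = source frames × (target rate / source rate) = 289653 × (60)/(30) = 289653 × 2 = 579306.

579306 frames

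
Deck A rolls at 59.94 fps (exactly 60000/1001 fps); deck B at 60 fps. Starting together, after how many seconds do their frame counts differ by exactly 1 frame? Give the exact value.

The gap grows by |60 − 60000/1001| = 60/1001 frames per second.
Time for a 1-frame gap: 1 ÷ (60/1001) = 1001/60 s.

1001/60 seconds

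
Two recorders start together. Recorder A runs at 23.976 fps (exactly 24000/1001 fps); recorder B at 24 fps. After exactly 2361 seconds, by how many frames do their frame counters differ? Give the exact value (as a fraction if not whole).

A emits 24000/1001 × 2361 = 56664000/1001 frames; B emits 24 × 2361 = 56664.
Difference = 56664/1001 frames (≈ 56.6074); B is ahead of A.

56664/1001 frames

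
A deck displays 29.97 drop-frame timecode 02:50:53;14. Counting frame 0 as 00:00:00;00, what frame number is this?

307298

Complete 10-minute blocks: 17, each 17982 frames → 305694.
Remaining 0 whole minutes in the current block: 0 frames.
Within the current minute: 53 × 30 + 14 = 1604. Total = 305694 + 0 + 1604 = 307298.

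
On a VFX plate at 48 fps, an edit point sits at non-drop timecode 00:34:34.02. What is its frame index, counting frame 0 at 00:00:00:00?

Total seconds to the label: (0 × 3600 + 34 × 60 + 34) = 2074.
Frame index = 2074 × 48 + 2 = 99554.

frame 99554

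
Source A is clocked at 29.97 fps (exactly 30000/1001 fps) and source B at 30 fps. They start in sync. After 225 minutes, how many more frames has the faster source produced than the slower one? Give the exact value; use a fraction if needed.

225 min = 13500 s.
A emits 30000/1001 × 13500 = 405000000/1001 frames; B emits 30 × 13500 = 405000.
Difference = 405000/1001 frames (≈ 404.5954); B is ahead of A.

405000/1001 frames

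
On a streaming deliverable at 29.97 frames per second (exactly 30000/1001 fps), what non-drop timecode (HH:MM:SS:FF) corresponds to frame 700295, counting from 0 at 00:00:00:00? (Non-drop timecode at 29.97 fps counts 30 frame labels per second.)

06:29:03:05

700295 ÷ 30 = 23343 full seconds, remainder 5 frames.
23343 s = 6 h 29 min 3 s.
Timecode: 06:29:03:05.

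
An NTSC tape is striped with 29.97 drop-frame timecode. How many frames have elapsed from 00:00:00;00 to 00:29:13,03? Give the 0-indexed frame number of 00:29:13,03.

Complete 10-minute blocks: 2, each 17982 frames → 35964.
Remaining 9 whole minutes in the current block: 1800 + 8 × 1798 = 16184 frames.
Within the current minute: 13 × 30 + 3 − 2 = 391 (labels ;00/;01 skipped at this minute). Total = 35964 + 16184 + 391 = 52539.

52539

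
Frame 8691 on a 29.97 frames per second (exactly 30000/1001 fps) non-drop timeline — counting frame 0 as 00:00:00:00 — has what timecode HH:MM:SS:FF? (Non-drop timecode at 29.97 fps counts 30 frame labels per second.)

00:04:49:21

8691 ÷ 30 = 289 full seconds, remainder 21 frames.
289 s = 0 h 4 min 49 s.
Timecode: 00:04:49:21.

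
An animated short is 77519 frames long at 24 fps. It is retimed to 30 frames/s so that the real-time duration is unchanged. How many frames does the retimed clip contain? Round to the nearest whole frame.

96899 frames

Frames at target rate = 77519 × (30) / (24) = 387595/4 ≈ 96898.750.
Nearest whole frame: 96899.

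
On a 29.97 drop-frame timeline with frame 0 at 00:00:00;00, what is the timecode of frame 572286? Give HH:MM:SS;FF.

Ten DF minutes hold 17982 frames, so frame 572286 lies in block 31 (frames 557442–575423) with 14844 frames into that block.
The block's first minute is 1800 frames and the rest 1798 each; 14844 frames reaches minute 8, so 31 × 18 + 8 × 2 = 574 labels have been skipped so far.
Adding those back, label number 572286 + 574 = 572860 at 30 labels/s is 19095 s + 10 f = 5 h 18 min 15 s frame 10, i.e. 05:18:15;10.

05:18:15;10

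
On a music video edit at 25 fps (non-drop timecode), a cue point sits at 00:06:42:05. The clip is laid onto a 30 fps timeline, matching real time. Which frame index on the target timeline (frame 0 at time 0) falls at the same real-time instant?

frame 12066

Source frame index: (0×3600 + 6×60 + 42) × 25 + 5 = 10055.
Real time: 10055 / (25) = 2011/5 s.
Target frame: (2011/5) × (30) = 12066.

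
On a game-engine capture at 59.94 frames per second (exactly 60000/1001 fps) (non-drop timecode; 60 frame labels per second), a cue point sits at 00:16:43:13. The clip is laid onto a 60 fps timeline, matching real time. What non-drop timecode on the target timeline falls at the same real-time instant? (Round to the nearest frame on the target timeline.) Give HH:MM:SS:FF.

Source frame index: (0×3600 + 16×60 + 43) × 60 + 13 = 60193.
Real time: 60193 / (60000/1001) = 60253193/60000 s.
Target frame: (60253193/60000) × (60) = 60253193/1000 ≈ 60253.193 → 60253.
At 60 labels/s: frame 60253 → 00:16:44:13.

00:16:44:13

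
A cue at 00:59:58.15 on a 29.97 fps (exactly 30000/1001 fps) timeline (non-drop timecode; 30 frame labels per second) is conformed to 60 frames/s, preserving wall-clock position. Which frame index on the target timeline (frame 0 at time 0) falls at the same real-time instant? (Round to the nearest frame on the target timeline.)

frame 216126

Source frame index: (0×3600 + 59×60 + 58) × 30 + 15 = 107955.
Real time: 107955 / (30000/1001) = 7204197/2000 s.
Target frame: (7204197/2000) × (60) = 21612591/100 ≈ 216125.910 → 216126.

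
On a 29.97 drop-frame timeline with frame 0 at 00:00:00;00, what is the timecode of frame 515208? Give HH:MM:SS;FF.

04:46:30;24

Ten DF minutes hold 17982 frames, so frame 515208 lies in block 28 (frames 503496–521477) with 11712 frames into that block.
The block's first minute is 1800 frames and the rest 1798 each; 11712 frames reaches minute 6, so 28 × 18 + 6 × 2 = 516 labels have been skipped so far.
Adding those back, label number 515208 + 516 = 515724 at 30 labels/s is 17190 s + 24 f = 4 h 46 min 30 s frame 24, i.e. 04:46:30;24.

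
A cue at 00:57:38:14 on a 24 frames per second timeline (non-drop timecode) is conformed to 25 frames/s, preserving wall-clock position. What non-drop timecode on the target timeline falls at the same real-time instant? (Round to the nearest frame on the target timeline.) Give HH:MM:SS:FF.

Source frame index: (0×3600 + 57×60 + 38) × 24 + 14 = 83006.
Real time: 83006 / (24) = 41503/12 s.
Target frame: (41503/12) × (25) = 1037575/12 ≈ 86464.583 → 86465.
At 25 labels/s: frame 86465 → 00:57:38:15.

00:57:38:15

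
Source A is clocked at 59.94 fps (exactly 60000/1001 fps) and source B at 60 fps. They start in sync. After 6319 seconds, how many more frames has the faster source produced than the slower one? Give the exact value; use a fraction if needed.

A emits 60000/1001 × 6319 = 379140000/1001 frames; B emits 60 × 6319 = 379140.
Difference = 379140/1001 frames (≈ 378.7612); B is ahead of A.

379140/1001 frames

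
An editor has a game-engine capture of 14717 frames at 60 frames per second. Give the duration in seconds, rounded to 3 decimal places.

245.283 seconds

Running time = 14717 × 1/60 = 14717/60 s ≈ 245.283 s.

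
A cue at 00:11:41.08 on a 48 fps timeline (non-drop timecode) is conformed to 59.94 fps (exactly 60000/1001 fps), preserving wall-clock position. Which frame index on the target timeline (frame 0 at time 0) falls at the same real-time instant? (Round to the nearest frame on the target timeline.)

Source frame index: (0×3600 + 11×60 + 41) × 48 + 8 = 33656.
Real time: 33656 / (48) = 4207/6 s.
Target frame: (4207/6) × (60000/1001) = 6010000/143 ≈ 42027.972 → 42028.

frame 42028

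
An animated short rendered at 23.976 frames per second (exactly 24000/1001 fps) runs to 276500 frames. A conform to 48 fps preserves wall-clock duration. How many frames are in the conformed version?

553553 frames

Target frames = source frames × (target rate / source rate) = 276500 × (48)/(24000/1001) = 276500 × 1001/500 = 553553.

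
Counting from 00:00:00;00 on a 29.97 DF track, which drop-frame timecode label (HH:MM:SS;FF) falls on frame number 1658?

00:00:55;08

Each 10-minute DF block holds 10 × 60 × 30 − 9 × 2 = 17982 frames. 1658 ÷ 17982 → 0 full blocks, remainder 1658.
Within the partial block the first minute is 1800 frames and each further minute 1798, so 0 further minute boundaries passed. Total skipped labels = 18 × 0 + 2 × 0 = 0.
Non-drop label index = 1658 + 0 = 1658; at 30 labels/s that is 00:00:55:08, i.e. DF 00:00:55;08.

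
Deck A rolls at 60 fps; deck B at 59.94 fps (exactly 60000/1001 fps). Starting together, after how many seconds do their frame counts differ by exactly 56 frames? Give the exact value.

The gap grows by |60000/1001 − 60| = 60/1001 frames per second.
Time for a 56-frame gap: 56 ÷ (60/1001) = 14014/15 s.

14014/15 seconds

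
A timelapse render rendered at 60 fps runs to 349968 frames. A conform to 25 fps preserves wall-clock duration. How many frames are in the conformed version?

Target frames = source frames × (target rate / source rate) = 349968 × (25)/(60) = 349968 × 5/12 = 145820.

145820 frames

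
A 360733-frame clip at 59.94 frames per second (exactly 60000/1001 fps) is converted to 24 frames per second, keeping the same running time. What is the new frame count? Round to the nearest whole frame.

Frames at target rate = 360733 × (24) / (60000/1001) = 361093733/2500 ≈ 144437.493.
Nearest whole frame: 144437.

144437 frames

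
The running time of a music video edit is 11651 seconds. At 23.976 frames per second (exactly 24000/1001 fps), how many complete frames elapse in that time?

279344 frames

Frames = 11651 × 24000/1001 = 279624000/1001 ≈ 279344.6553.
Complete frames: 279344.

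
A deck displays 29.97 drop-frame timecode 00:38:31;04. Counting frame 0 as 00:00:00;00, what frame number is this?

Complete 10-minute blocks: 3, each 17982 frames → 53946.
Remaining 8 whole minutes in the current block: 1800 + 7 × 1798 = 14386 frames.
Within the current minute: 31 × 30 + 4 − 2 = 932 (labels ;00/;01 skipped at this minute). Total = 53946 + 14386 + 932 = 69264.

69264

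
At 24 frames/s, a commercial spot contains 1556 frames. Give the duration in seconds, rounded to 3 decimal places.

Running time = 1556 × 1/24 = 389/6 s ≈ 64.833 s.

64.833 seconds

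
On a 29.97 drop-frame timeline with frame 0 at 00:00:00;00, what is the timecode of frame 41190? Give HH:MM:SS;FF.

00:22:54;10

Each 10-minute DF block holds 10 × 60 × 30 − 9 × 2 = 17982 frames. 41190 ÷ 17982 → 2 full blocks, remainder 5226.
Within the partial block the first minute is 1800 frames and each further minute 1798, so 2 further minute boundaries passed. Total skipped labels = 18 × 2 + 2 × 2 = 40.
Non-drop label index = 41190 + 40 = 41230; at 30 labels/s that is 00:22:54:10, i.e. DF 00:22:54;10.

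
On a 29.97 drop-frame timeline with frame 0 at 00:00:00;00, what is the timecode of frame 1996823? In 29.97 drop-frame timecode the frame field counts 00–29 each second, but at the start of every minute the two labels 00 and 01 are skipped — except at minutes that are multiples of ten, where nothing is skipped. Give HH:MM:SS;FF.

Each 10-minute DF block holds 10 × 60 × 30 − 9 × 2 = 17982 frames. 1996823 ÷ 17982 → 111 full blocks, remainder 821.
Within the partial block the first minute is 1800 frames and each further minute 1798, so 0 further minute boundaries passed. Total skipped labels = 18 × 111 + 2 × 0 = 1998.
Non-drop label index = 1996823 + 1998 = 1998821; at 30 labels/s that is 18:30:27:11, i.e. DF 18:30:27;11.

18:30:27;11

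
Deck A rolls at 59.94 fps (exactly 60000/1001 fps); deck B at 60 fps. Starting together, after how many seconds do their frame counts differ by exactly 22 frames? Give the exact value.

11011/30 seconds

The gap grows by |60 − 60000/1001| = 60/1001 frames per second.
Time for a 22-frame gap: 22 ÷ (60/1001) = 11011/30 s.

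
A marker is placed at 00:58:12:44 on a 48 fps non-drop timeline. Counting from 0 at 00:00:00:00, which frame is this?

Total seconds to the label: (0 × 3600 + 58 × 60 + 12) = 3492.
Frame index = 3492 × 48 + 44 = 167660.

frame 167660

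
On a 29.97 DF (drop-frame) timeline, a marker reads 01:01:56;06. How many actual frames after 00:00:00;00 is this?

111376

As if non-drop at 30 labels/s: (1 × 3600 + 1 × 60 + 56) × 30 + 6 = 111486.
Minute boundaries passed: 61; those not divisible by 10: 61 − 6 = 55; dropped labels = 2 × 55 = 110.
Actual frame index = 111486 − 110 = 111376.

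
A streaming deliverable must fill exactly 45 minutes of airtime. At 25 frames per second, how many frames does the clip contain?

45 min = 2700 s.
Frames = 2700 × 25 = 67500.

67500 frames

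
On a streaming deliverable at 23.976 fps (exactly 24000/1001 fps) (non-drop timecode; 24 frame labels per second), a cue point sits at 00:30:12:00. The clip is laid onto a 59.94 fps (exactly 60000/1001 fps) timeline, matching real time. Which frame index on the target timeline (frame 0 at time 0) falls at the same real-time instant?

frame 108720

Source frame index: (0×3600 + 30×60 + 12) × 24 + 0 = 43488.
Real time: 43488 / (24000/1001) = 453453/250 s.
Target frame: (453453/250) × (60000/1001) = 108720.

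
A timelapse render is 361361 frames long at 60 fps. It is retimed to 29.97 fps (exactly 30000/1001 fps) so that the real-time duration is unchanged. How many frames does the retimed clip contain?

180500 frames

Target frames = source frames × (target rate / source rate) = 361361 × (30000/1001)/(60) = 361361 × 500/1001 = 180500.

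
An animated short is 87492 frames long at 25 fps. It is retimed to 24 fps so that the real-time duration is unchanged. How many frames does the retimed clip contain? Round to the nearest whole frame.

83992 frames

Frames at target rate = 87492 × (24) / (25) = 2099808/25 ≈ 83992.320.
Nearest whole frame: 83992.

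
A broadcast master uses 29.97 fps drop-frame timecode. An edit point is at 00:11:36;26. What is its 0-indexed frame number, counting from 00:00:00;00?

Complete 10-minute blocks: 1, each 17982 frames → 17982.
Remaining 1 whole minute in the current block: 1800 + 0 × 1798 = 1800 frames.
Within the current minute: 36 × 30 + 26 − 2 = 1104 (labels ;00/;01 skipped at this minute). Total = 17982 + 1800 + 1104 = 20886.

20886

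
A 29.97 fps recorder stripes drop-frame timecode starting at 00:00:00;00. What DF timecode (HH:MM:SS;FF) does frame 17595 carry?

00:09:47;03

Ten DF minutes hold 17982 frames, so frame 17595 lies in block 0 (frames 0–17981) with 17595 frames into that block.
The block's first minute is 1800 frames and the rest 1798 each; 17595 frames reaches minute 9, so 0 × 18 + 9 × 2 = 18 labels have been skipped so far.
Adding those back, label number 17595 + 18 = 17613 at 30 labels/s is 587 s + 3 f = 0 h 9 min 47 s frame 3, i.e. 00:09:47;03.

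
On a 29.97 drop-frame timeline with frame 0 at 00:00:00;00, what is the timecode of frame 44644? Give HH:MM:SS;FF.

Ten DF minutes hold 17982 frames, so frame 44644 lies in block 2 (frames 35964–53945) with 8680 frames into that block.
The block's first minute is 1800 frames and the rest 1798 each; 8680 frames reaches minute 4, so 2 × 18 + 4 × 2 = 44 labels have been skipped so far.
Adding those back, label number 44644 + 44 = 44688 at 30 labels/s is 1489 s + 18 f = 0 h 24 min 49 s frame 18, i.e. 00:24:49;18.

00:24:49;18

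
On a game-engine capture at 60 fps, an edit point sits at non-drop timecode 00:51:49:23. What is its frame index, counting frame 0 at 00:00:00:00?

frame 186563

Total seconds to the label: (0 × 3600 + 51 × 60 + 49) = 3109.
Frame index = 3109 × 60 + 23 = 186563.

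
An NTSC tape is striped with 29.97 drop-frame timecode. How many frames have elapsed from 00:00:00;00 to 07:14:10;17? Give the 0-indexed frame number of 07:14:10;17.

As if non-drop at 30 labels/s: (7 × 3600 + 14 × 60 + 10) × 30 + 17 = 781517.
Minute boundaries passed: 434; those not divisible by 10: 434 − 43 = 391; dropped labels = 2 × 391 = 782.
Actual frame index = 781517 − 782 = 780735.

780735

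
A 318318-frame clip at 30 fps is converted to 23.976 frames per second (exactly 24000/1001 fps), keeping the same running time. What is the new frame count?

254400 frames

Target frames = source frames × (target rate / source rate) = 318318 × (24000/1001)/(30) = 318318 × 800/1001 = 254400.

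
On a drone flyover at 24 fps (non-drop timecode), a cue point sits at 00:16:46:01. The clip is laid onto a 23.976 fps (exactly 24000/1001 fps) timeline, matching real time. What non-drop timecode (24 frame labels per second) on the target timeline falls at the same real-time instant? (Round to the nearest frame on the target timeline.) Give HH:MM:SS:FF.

Source frame index: (0×3600 + 16×60 + 46) × 24 + 1 = 24145.
Real time: 24145 / (24) = 24145/24 s.
Target frame: (24145/24) × (24000/1001) = 2195000/91 ≈ 24120.879 → 24121.
At 24 labels/s: frame 24121 → 00:16:45:01.

00:16:45:01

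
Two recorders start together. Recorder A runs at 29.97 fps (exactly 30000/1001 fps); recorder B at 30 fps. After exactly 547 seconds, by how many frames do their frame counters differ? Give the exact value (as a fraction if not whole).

16410/1001 frames

A emits 30000/1001 × 547 = 16410000/1001 frames; B emits 30 × 547 = 16410.
Difference = 16410/1001 frames (≈ 16.3936); B is ahead of A.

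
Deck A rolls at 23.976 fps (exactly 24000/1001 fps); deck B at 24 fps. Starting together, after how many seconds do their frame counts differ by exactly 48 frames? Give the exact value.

2002 seconds

The gap grows by |24 − 24000/1001| = 24/1001 frames per second.
Time for a 48-frame gap: 48 ÷ (24/1001) = 2002 s.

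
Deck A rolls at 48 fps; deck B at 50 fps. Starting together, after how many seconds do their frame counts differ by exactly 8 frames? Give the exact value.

The gap grows by |50 − 48| = 2 frames per second.
Time for a 8-frame gap: 8 ÷ (2) = 4 s.

4 seconds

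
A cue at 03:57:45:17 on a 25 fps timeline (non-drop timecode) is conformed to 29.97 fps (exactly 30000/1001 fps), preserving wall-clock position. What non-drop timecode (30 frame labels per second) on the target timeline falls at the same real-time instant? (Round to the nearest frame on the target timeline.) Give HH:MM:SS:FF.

Source frame index: (3×3600 + 57×60 + 45) × 25 + 17 = 356642.
Real time: 356642 / (25) = 356642/25 s.
Target frame: (356642/25) × (30000/1001) = 2992800/7 ≈ 427542.857 → 427543.
At 30 labels/s: frame 427543 → 03:57:31:13.

03:57:31:13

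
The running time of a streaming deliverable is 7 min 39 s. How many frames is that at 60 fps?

27540 frames

7 min 39 s = 459 s.
Frames = 459 × 60 = 27540.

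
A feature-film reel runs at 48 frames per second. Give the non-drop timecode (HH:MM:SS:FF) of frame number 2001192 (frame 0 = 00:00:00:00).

11:34:51:24

2001192 ÷ 48 = 41691 full seconds, remainder 24 frames.
41691 s = 11 h 34 min 51 s.
Timecode: 11:34:51:24.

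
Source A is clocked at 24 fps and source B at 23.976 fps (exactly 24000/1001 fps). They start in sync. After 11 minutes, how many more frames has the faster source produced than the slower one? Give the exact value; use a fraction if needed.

1440/91 frames

11 min = 660 s.
A emits 24 × 660 = 15840 frames; B emits 24000/1001 × 660 = 1440000/91.
Difference = 1440/91 frames (≈ 15.8242); B is behind A.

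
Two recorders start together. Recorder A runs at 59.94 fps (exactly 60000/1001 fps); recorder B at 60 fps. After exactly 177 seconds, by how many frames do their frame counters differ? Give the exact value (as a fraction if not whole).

A emits 60000/1001 × 177 = 10620000/1001 frames; B emits 60 × 177 = 10620.
Difference = 10620/1001 frames (≈ 10.6094); B is ahead of A.

10620/1001 frames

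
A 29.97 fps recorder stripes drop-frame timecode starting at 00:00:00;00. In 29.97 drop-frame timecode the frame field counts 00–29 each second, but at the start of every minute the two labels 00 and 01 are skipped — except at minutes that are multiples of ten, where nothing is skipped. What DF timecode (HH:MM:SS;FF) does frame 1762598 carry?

16:20:12;02

Ten DF minutes hold 17982 frames, so frame 1762598 lies in block 98 (frames 1762236–1780217) with 362 frames into that block.
The block's first minute is 1800 frames and the rest 1798 each; 362 frames reaches minute 0, so 98 × 18 + 0 × 2 = 1764 labels have been skipped so far.
Adding those back, label number 1762598 + 1764 = 1764362 at 30 labels/s is 58812 s + 2 f = 16 h 20 min 12 s frame 2, i.e. 16:20:12;02.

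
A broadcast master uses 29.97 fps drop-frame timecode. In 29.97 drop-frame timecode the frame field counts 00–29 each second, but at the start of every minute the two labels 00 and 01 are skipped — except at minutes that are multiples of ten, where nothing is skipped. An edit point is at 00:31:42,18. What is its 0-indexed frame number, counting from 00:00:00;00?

As if non-drop at 30 labels/s: (0 × 3600 + 31 × 60 + 42) × 30 + 18 = 57078.
Minute boundaries passed: 31; those not divisible by 10: 31 − 3 = 28; dropped labels = 2 × 28 = 56.
Actual frame index = 57078 − 56 = 57022.

57022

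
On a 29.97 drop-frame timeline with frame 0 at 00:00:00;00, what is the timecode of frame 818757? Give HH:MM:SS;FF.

Ten DF minutes hold 17982 frames, so frame 818757 lies in block 45 (frames 809190–827171) with 9567 frames into that block.
The block's first minute is 1800 frames and the rest 1798 each; 9567 frames reaches minute 5, so 45 × 18 + 5 × 2 = 820 labels have been skipped so far.
Adding those back, label number 818757 + 820 = 819577 at 30 labels/s is 27319 s + 7 f = 7 h 35 min 19 s frame 7, i.e. 07:35:19;07.

07:35:19;07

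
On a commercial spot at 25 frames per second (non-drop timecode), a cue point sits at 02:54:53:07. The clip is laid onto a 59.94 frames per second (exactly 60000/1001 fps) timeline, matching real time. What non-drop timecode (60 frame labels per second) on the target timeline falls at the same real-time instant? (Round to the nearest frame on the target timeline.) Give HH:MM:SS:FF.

02:54:42:48

Source frame index: (2×3600 + 54×60 + 53) × 25 + 7 = 262332.
Real time: 262332 / (25) = 262332/25 s.
Target frame: (262332/25) × (60000/1001) = 89942400/143 ≈ 628967.832 → 628968.
At 60 labels/s: frame 628968 → 02:54:42:48.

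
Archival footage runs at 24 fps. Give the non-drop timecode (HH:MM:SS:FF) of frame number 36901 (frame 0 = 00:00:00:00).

00:25:37:13

36901 ÷ 24 = 1537 full seconds, remainder 13 frames.
1537 s = 0 h 25 min 37 s.
Timecode: 00:25:37:13.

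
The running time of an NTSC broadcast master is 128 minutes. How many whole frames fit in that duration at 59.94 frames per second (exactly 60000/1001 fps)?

128 min = 7680 s.
Frames = 7680 × 60000/1001 = 460800000/1001 ≈ 460339.6603.
Complete frames: 460339.

460339 frames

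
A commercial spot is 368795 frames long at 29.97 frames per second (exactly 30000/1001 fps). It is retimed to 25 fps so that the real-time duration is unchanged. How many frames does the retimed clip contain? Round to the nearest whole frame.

Frames at target rate = 368795 × (25) / (30000/1001) = 73832759/240 ≈ 307636.496.
Nearest whole frame: 307636.

307636 frames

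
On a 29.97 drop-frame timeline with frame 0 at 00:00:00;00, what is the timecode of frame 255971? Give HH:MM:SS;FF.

Ten DF minutes hold 17982 frames, so frame 255971 lies in block 14 (frames 251748–269729) with 4223 frames into that block.
The block's first minute is 1800 frames and the rest 1798 each; 4223 frames reaches minute 2, so 14 × 18 + 2 × 2 = 256 labels have been skipped so far.
Adding those back, label number 255971 + 256 = 256227 at 30 labels/s is 8540 s + 27 f = 2 h 22 min 20 s frame 27, i.e. 02:22:20;27.

02:22:20;27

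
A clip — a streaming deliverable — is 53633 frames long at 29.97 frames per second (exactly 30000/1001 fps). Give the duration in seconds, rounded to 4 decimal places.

1789.5544 seconds

Running time = 53633 × 1001/30000 = 53686633/30000 s ≈ 1789.5544 s.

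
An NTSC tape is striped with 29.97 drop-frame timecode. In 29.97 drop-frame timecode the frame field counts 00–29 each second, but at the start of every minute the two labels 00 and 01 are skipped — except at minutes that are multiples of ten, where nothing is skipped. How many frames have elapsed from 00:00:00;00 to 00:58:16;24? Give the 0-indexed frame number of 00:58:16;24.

Complete 10-minute blocks: 5, each 17982 frames → 89910.
Remaining 8 whole minutes in the current block: 1800 + 7 × 1798 = 14386 frames.
Within the current minute: 16 × 30 + 24 − 2 = 502 (labels ;00/;01 skipped at this minute). Total = 89910 + 14386 + 502 = 104798.

104798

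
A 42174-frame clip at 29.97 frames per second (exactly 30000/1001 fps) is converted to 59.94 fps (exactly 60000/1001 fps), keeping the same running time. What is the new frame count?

Target frames = source frames × (target rate / source rate) = 42174 × (60000/1001)/(30000/1001) = 42174 × 2 = 84348.

84348 frames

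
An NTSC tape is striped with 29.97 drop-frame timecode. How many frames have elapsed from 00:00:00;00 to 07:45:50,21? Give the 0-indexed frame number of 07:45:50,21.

837683

As if non-drop at 30 labels/s: (7 × 3600 + 45 × 60 + 50) × 30 + 21 = 838521.
Minute boundaries passed: 465; those not divisible by 10: 465 − 46 = 419; dropped labels = 2 × 419 = 838.
Actual frame index = 838521 − 838 = 837683.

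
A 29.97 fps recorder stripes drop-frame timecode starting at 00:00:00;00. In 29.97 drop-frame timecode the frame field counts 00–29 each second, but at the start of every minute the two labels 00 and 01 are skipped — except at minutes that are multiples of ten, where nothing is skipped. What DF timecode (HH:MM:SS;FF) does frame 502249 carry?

Each 10-minute DF block holds 10 × 60 × 30 − 9 × 2 = 17982 frames. 502249 ÷ 17982 → 27 full blocks, remainder 16735.
Within the partial block the first minute is 1800 frames and each further minute 1798, so 9 further minute boundaries passed. Total skipped labels = 18 × 27 + 2 × 9 = 504.
Non-drop label index = 502249 + 504 = 502753; at 30 labels/s that is 04:39:18:13, i.e. DF 04:39:18;13.

04:39:18;13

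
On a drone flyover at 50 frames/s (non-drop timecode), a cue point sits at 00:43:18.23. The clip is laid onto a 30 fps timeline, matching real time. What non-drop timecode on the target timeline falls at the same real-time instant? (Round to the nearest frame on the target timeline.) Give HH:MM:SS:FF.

00:43:18:14

Source frame index: (0×3600 + 43×60 + 18) × 50 + 23 = 129923.
Real time: 129923 / (50) = 129923/50 s.
Target frame: (129923/50) × (30) = 389769/5 ≈ 77953.800 → 77954.
At 30 labels/s: frame 77954 → 00:43:18:14.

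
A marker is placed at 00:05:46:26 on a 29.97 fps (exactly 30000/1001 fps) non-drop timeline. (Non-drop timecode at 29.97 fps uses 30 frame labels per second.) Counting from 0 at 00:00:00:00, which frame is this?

10406

Total seconds to the label: (0 × 3600 + 5 × 60 + 46) = 346.
Frame index = 346 × 30 + 26 = 10406.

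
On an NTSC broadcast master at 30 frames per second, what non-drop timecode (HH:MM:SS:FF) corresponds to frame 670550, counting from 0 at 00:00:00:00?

06:12:31:20

670550 ÷ 30 = 22351 full seconds, remainder 20 frames.
22351 s = 6 h 12 min 31 s.
Timecode: 06:12:31:20.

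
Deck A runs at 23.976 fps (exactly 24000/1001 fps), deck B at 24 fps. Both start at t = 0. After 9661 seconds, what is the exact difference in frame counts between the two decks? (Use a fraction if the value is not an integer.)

231864/1001 frames

A emits 24000/1001 × 9661 = 231864000/1001 frames; B emits 24 × 9661 = 231864.
Difference = 231864/1001 frames (≈ 231.6324); B is ahead of A.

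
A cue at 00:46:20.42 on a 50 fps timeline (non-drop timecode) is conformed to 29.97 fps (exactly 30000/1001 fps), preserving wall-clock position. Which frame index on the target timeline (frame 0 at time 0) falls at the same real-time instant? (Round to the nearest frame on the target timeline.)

Source frame index: (0×3600 + 46×60 + 20) × 50 + 42 = 139042.
Real time: 139042 / (50) = 69521/25 s.
Target frame: (69521/25) × (30000/1001) = 83425200/1001 ≈ 83341.858 → 83342.

frame 83342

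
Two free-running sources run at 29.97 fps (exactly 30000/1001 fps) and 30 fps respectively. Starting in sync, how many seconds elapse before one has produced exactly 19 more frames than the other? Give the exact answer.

The gap grows by |30 − 30000/1001| = 30/1001 frames per second.
Time for a 19-frame gap: 19 ÷ (30/1001) = 19019/30 s.

19019/30 seconds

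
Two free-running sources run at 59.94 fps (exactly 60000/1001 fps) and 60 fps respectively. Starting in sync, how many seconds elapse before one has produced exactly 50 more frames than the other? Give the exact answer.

5005/6 seconds

The gap grows by |60 − 60000/1001| = 60/1001 frames per second.
Time for a 50-frame gap: 50 ÷ (60/1001) = 5005/6 s.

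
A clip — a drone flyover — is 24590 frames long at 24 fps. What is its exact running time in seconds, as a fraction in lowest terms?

12295/12 seconds

Running time = 24590 ÷ (24) = 24590 × 1/24 = 12295/12 s.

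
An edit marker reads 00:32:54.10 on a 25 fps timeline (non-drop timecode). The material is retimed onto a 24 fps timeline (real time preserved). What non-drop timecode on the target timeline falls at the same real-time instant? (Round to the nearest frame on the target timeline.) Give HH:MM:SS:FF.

00:32:54:10

Source frame index: (0×3600 + 32×60 + 54) × 25 + 10 = 49360.
Real time: 49360 / (25) = 9872/5 s.
Target frame: (9872/5) × (24) = 236928/5 ≈ 47385.600 → 47386.
At 24 labels/s: frame 47386 → 00:32:54:10.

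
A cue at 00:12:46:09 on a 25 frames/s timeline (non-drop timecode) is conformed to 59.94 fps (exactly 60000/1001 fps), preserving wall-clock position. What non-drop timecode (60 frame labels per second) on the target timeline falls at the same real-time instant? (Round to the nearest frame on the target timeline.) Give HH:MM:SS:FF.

00:12:45:36

Source frame index: (0×3600 + 12×60 + 46) × 25 + 9 = 19159.
Real time: 19159 / (25) = 19159/25 s.
Target frame: (19159/25) × (60000/1001) = 6568800/143 ≈ 45935.664 → 45936.
At 60 labels/s: frame 45936 → 00:12:45:36.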